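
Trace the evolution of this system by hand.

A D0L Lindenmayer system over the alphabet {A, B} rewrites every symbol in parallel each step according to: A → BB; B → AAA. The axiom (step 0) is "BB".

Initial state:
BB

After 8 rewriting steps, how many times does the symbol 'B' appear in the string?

2592

gen 0: BB
gen 1: AAAAAA
gen 2: BBBBBBBBBBBB
gen 3: AAAAAAAAAAAAAAAAAAAAAAAAAAAAAAAAAAAA
gen 4: BBBBBBBBBBBBBBBBBBBBBBBBBBBBBBBBBBBBBBBBBBBBBBBBBBBBBBBBBBBBBBBBBBBBBBBB
gen 5: AAAAAAAAAAAAAAAAAAAAAAAAAAAAAAAAAAAAAAAAAAAAAAAAAAAAAAAAAA…AAAAAAAAAAAAAAAAAAAAAAAAAAAAAAAAAAAAAAAAAAAAAAAAAAAAAAAAAA  (len 216)
gen 6: BBBBBBBBBBBBBBBBBBBBBBBBBBBBBBBBBBBBBBBBBBBBBBBBBBBBBBBBBB…BBBBBBBBBBBBBBBBBBBBBBBBBBBBBBBBBBBBBBBBBBBBBBBBBBBBBBBBBB  (len 432)
gen 7: AAAAAAAAAAAAAAAAAAAAAAAAAAAAAAAAAAAAAAAAAAAAAAAAAAAAAAAAAA…AAAAAAAAAAAAAAAAAAAAAAAAAAAAAAAAAAAAAAAAAAAAAAAAAAAAAAAAAA  (len 1296)
gen 8: BBBBBBBBBBBBBBBBBBBBBBBBBBBBBBBBBBBBBBBBBBBBBBBBBBBBBBBBBB…BBBBBBBBBBBBBBBBBBBBBBBBBBBBBBBBBBBBBBBBBBBBBBBBBBBBBBBBBB  (len 2592)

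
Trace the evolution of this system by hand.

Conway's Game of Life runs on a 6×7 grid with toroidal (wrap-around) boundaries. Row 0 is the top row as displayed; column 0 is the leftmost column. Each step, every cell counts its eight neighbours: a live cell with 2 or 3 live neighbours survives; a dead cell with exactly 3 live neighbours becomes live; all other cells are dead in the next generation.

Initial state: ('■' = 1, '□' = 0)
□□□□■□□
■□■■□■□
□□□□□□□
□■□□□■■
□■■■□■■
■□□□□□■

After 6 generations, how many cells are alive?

[0] □□□□■□□
■□■■□■□
□□□□□□□
□■□□□■■
□■■■□■■
■□□□□□■
[1] ■■□■■■□
□□□■■□□
■■■□■■□
□■□□■■■
□■■□■□□
■■■■■□■
[2] □□□□□□□
□□□□□□□
■■■□□□□
□□□□□□■
□□□□□□□
□□□□□□■
[3] □□□□□□□
□■□□□□□
■■□□□□□
■■□□□□□
□□□□□□□
□□□□□□□
[4] □□□□□□□
■■□□□□□
□□■□□□□
■■□□□□□
□□□□□□□
□□□□□□□
[5] □□□□□□□
□■□□□□□
□□■□□□□
□■□□□□□
□□□□□□□
□□□□□□□
[6] □□□□□□□
□□□□□□□
□■■□□□□
□□□□□□□
□□□□□□□
□□□□□□□

2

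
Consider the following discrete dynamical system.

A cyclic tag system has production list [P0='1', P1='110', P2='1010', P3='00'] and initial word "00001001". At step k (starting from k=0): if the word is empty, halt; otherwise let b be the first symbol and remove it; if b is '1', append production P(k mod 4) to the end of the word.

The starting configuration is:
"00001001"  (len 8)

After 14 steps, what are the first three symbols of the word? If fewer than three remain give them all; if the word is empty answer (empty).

gen 0: "00001001"  (len 8)
gen 1: "0001001"  (len 7)
gen 2: "001001"  (len 6)
gen 3: "01001"  (len 5)
gen 4: "1001"  (len 4)
gen 5: "0011"  (len 4)
gen 6: "011"  (len 3)
gen 7: "11"  (len 2)
gen 8: "100"  (len 3)
gen 9: "001"  (len 3)
gen 10: "01"  (len 2)
gen 11: "1"  (len 1)
gen 12: "00"  (len 2)
gen 13: "0"  (len 1)
gen 14: (halted — word empty)

(empty)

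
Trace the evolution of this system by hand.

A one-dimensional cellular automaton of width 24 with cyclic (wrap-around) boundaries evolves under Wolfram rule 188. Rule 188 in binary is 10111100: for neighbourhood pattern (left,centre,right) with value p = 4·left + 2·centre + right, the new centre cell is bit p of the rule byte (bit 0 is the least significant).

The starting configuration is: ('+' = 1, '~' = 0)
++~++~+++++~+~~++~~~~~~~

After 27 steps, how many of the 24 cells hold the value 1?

19

t=0: ++~++~+++++~+~~++~~~~~~~
t=1: +~++~+++++~+++~+~+~~~~~~
t=2: +++~+++++~+++~+++++~~~~~
t=3: ++~+++++~+++~+++++~+~~~~
t=4: +~+++++~+++~+++++~+++~~~
t=5: ++++++~+++~+++++~+++~+~~
t=6: +++++~+++~+++++~+++~+++~
t=7: ++++~+++~+++++~+++~+++~+
t=8: +++~+++~+++++~+++~+++~++
t=9: ++~+++~+++++~+++~+++~+++
t=10: +~+++~+++++~+++~+++~++++
t=11: ~+++~+++++~+++~+++~+++++
t=12: +++~+++++~+++~+++~+++++~
t=13: ++~+++++~+++~+++~+++++~+
t=14: +~+++++~+++~+++~+++++~++
t=15: ~+++++~+++~+++~+++++~+++
t=16: +++++~+++~+++~+++++~+++~
t=17: ++++~+++~+++~+++++~+++~+
t=18: +++~+++~+++~+++++~+++~++
t=19: ++~+++~+++~+++++~+++~+++
t=20: +~+++~+++~+++++~+++~++++
t=21: ~+++~+++~+++++~+++~+++++
t=22: +++~+++~+++++~+++~+++++~
t=23: ++~+++~+++++~+++~+++++~+
t=24: +~+++~+++++~+++~+++++~++
t=25: ~+++~+++++~+++~+++++~+++
t=26: +++~+++++~+++~+++++~+++~
t=27: ++~+++++~+++~+++++~+++~+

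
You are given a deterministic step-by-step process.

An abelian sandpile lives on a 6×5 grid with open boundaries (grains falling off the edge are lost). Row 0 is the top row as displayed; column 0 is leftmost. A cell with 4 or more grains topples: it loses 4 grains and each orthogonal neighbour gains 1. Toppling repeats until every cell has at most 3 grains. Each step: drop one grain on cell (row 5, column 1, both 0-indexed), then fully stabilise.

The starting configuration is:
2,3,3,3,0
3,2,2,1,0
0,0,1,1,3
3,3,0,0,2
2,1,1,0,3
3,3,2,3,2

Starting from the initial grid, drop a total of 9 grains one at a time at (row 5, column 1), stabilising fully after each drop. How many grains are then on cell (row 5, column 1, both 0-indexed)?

gen 0: 2,3,3,3,0
3,2,2,1,0
0,0,1,1,3
3,3,0,0,2
2,1,1,0,3
3,3,2,3,2
gen 1: 2,3,3,3,0
3,2,2,1,0
0,0,1,1,3
3,3,0,0,2
3,2,1,0,3
0,1,3,3,2
gen 2: 2,3,3,3,0
3,2,2,1,0
0,0,1,1,3
3,3,0,0,2
3,2,1,0,3
0,2,3,3,2
gen 3: 2,3,3,3,0
3,2,2,1,0
0,0,1,1,3
3,3,0,0,2
3,2,1,0,3
0,3,3,3,2
gen 4: 2,3,3,3,0
3,2,2,1,0
0,0,1,1,3
3,3,0,0,2
3,3,2,1,3
1,1,1,0,3
gen 5: 2,3,3,3,0
3,2,2,1,0
0,0,1,1,3
3,3,0,0,2
3,3,2,1,3
1,2,1,0,3
gen 6: 2,3,3,3,0
3,2,2,1,0
0,0,1,1,3
3,3,0,0,2
3,3,2,1,3
1,3,1,0,3
gen 7: 2,3,3,3,0
3,2,2,1,0
1,1,1,1,3
1,1,1,0,2
1,2,3,1,3
3,1,2,0,3
gen 8: 2,3,3,3,0
3,2,2,1,0
1,1,1,1,3
1,1,1,0,2
1,2,3,1,3
3,2,2,0,3
gen 9: 2,3,3,3,0
3,2,2,1,0
1,1,1,1,3
1,1,1,0,2
1,2,3,1,3
3,3,2,0,3

3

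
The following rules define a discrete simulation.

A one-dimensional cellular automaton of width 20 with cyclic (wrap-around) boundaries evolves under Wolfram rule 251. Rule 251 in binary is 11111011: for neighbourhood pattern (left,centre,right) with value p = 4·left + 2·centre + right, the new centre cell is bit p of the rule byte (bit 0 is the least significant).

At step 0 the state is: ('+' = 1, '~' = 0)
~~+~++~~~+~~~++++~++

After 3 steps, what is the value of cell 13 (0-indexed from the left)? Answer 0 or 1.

1

t=0: ~~+~++~~~+~~~++++~++
t=1: ++~++++++~++++++++++
t=2: ++++++++++++++++++++
t=3: ++++++++++++++++++++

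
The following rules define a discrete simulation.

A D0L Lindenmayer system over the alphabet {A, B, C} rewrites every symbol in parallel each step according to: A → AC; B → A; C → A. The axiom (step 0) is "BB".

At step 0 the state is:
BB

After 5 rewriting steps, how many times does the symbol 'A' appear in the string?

10

t=0: BB
t=1: AA
t=2: ACAC
t=3: ACAACA
t=4: ACAACACAAC
t=5: ACAACACAACAACACA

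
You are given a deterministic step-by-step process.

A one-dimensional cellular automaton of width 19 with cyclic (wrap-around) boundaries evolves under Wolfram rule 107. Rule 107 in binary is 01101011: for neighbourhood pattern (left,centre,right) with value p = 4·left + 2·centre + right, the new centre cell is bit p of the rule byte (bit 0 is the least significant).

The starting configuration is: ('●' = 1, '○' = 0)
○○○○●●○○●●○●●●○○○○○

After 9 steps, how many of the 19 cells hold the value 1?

16

[0] ○○○○●●○○●●○●●●○○○○○
[1] ●●●●●●○●●●●●○●○●●●●
[2] ○○○○○●●●○○○●●○●●○○○
[3] ●●●●●●○●○●●●●●●●○●●
[4] ○○○○○●●○●●○○○○○●●●○
[5] ●●●●●●●●●●○●●●●●○●○
[6] ●○○○○○○○○●●●○○○●●○●
[7] ●○●●●●●●●●○●○●●●●●●
[8] ●●●○○○○○○●●○●●○○○○○
[9] ●○●○●●●●●●●●●●○●●●●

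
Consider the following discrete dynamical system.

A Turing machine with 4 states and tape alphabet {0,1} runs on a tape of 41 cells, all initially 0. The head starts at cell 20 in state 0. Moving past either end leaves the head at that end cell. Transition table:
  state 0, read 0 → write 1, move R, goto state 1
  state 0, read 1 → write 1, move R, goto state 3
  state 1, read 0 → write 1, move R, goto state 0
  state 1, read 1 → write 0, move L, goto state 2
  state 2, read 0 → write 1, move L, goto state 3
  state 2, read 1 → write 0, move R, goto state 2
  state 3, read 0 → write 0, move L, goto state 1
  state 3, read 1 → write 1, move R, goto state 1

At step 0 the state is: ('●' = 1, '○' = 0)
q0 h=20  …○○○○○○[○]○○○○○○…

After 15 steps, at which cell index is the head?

step 0: q0 h=20  …○○○○○○[○]○○○○○○…
step 1: q1 h=21  …○○○○○●[○]○○○○○○…
step 2: q0 h=22  …○○○○●●[○]○○○○○○…
step 3: q1 h=23  …○○○●●●[○]○○○○○○…
step 4: q0 h=24  …○○●●●●[○]○○○○○○…
step 5: q1 h=25  …○●●●●●[○]○○○○○○…
step 6: q0 h=26  …●●●●●●[○]○○○○○○…
step 7: q1 h=27  …●●●●●●[○]○○○○○○…
step 8: q0 h=28  …●●●●●●[○]○○○○○○…
step 9: q1 h=29  …●●●●●●[○]○○○○○○…
step 10: q0 h=30  …●●●●●●[○]○○○○○○…
step 11: q1 h=31  …●●●●●●[○]○○○○○○…
step 12: q0 h=32  …●●●●●●[○]○○○○○○…
step 13: q1 h=33  …●●●●●●[○]○○○○○○…
step 14: q0 h=34  …●●●●●●[○]○○○○○○|
step 15: q1 h=35  …●●●●●●[○]○○○○○|

35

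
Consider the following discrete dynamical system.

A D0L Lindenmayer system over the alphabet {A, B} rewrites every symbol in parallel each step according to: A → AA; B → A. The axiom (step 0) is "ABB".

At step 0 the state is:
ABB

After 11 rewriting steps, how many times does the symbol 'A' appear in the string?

4096

0) ABB
1) AAAA
2) AAAAAAAA
3) AAAAAAAAAAAAAAAA
4) AAAAAAAAAAAAAAAAAAAAAAAAAAAAAAAA
5) AAAAAAAAAAAAAAAAAAAAAAAAAAAAAAAAAAAAAAAAAAAAAAAAAAAAAAAAAAAAAAAA
6) AAAAAAAAAAAAAAAAAAAAAAAAAAAAAAAAAAAAAAAAAAAAAAAAAAAAAAAAAA…AAAAAAAAAAAAAAAAAAAAAAAAAAAAAAAAAAAAAAAAAAAAAAAAAAAAAAAAAA  (len 128)
7) AAAAAAAAAAAAAAAAAAAAAAAAAAAAAAAAAAAAAAAAAAAAAAAAAAAAAAAAAA…AAAAAAAAAAAAAAAAAAAAAAAAAAAAAAAAAAAAAAAAAAAAAAAAAAAAAAAAAA  (len 256)
8) AAAAAAAAAAAAAAAAAAAAAAAAAAAAAAAAAAAAAAAAAAAAAAAAAAAAAAAAAA…AAAAAAAAAAAAAAAAAAAAAAAAAAAAAAAAAAAAAAAAAAAAAAAAAAAAAAAAAA  (len 512)
9) AAAAAAAAAAAAAAAAAAAAAAAAAAAAAAAAAAAAAAAAAAAAAAAAAAAAAAAAAA…AAAAAAAAAAAAAAAAAAAAAAAAAAAAAAAAAAAAAAAAAAAAAAAAAAAAAAAAAA  (len 1024)
10) AAAAAAAAAAAAAAAAAAAAAAAAAAAAAAAAAAAAAAAAAAAAAAAAAAAAAAAAAA…AAAAAAAAAAAAAAAAAAAAAAAAAAAAAAAAAAAAAAAAAAAAAAAAAAAAAAAAAA  (len 2048)
11) AAAAAAAAAAAAAAAAAAAAAAAAAAAAAAAAAAAAAAAAAAAAAAAAAAAAAAAAAA…AAAAAAAAAAAAAAAAAAAAAAAAAAAAAAAAAAAAAAAAAAAAAAAAAAAAAAAAAA  (len 4096)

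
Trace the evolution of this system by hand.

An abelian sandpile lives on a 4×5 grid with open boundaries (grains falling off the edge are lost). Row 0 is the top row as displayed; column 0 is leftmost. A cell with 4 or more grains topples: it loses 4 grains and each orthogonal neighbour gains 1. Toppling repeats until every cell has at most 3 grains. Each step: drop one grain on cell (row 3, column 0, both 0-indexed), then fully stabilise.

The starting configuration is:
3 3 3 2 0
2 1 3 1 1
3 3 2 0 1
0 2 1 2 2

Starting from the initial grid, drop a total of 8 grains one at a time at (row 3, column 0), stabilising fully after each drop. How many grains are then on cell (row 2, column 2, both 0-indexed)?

k=0  3 3 3 2 0
2 1 3 1 1
3 3 2 0 1
0 2 1 2 2
k=1  3 3 3 2 0
2 1 3 1 1
3 3 2 0 1
1 2 1 2 2
k=2  3 3 3 2 0
2 1 3 1 1
3 3 2 0 1
2 2 1 2 2
k=3  3 3 3 2 0
2 1 3 1 1
3 3 2 0 1
3 2 1 2 2
k=4  3 3 3 2 0
3 2 3 1 1
1 1 3 0 1
2 0 2 2 2
k=5  3 3 3 2 0
3 2 3 1 1
1 1 3 0 1
3 0 2 2 2
k=6  3 3 3 2 0
3 2 3 1 1
2 1 3 0 1
0 1 2 2 2
k=7  3 3 3 2 0
3 2 3 1 1
2 1 3 0 1
1 1 2 2 2
k=8  3 3 3 2 0
3 2 3 1 1
2 1 3 0 1
2 1 2 2 2

3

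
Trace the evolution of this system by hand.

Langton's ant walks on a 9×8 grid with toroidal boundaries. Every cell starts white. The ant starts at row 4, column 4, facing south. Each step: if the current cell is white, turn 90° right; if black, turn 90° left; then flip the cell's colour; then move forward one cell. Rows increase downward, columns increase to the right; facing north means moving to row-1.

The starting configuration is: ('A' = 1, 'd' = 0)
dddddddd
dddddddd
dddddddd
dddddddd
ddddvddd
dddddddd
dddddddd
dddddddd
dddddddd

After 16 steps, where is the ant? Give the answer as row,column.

step 0: dddddddd
dddddddd
dddddddd
dddddddd
ddddvddd
dddddddd
dddddddd
dddddddd
dddddddd
step 1: dddddddd
dddddddd
dddddddd
dddddddd
ddd<Addd
dddddddd
dddddddd
dddddddd
dddddddd
step 2: dddddddd
dddddddd
dddddddd
ddd^dddd
dddAAddd
dddddddd
dddddddd
dddddddd
dddddddd
step 3: dddddddd
dddddddd
dddddddd
dddA>ddd
dddAAddd
dddddddd
dddddddd
dddddddd
dddddddd
step 4: dddddddd
dddddddd
dddddddd
dddAAddd
dddAvddd
dddddddd
dddddddd
dddddddd
dddddddd
step 5: dddddddd
dddddddd
dddddddd
dddAAddd
dddAd>dd
dddddddd
dddddddd
dddddddd
dddddddd
step 6: dddddddd
dddddddd
dddddddd
dddAAddd
dddAdAdd
dddddvdd
dddddddd
dddddddd
dddddddd
step 7: dddddddd
dddddddd
dddddddd
dddAAddd
dddAdAdd
dddd<Add
dddddddd
dddddddd
dddddddd
step 8: dddddddd
dddddddd
dddddddd
dddAAddd
dddA^Add
ddddAAdd
dddddddd
dddddddd
dddddddd
step 9: dddddddd
dddddddd
dddddddd
dddAAddd
dddAA>dd
ddddAAdd
dddddddd
dddddddd
dddddddd
step 10: dddddddd
dddddddd
dddddddd
dddAA^dd
dddAAddd
ddddAAdd
dddddddd
dddddddd
dddddddd
step 11: dddddddd
dddddddd
dddddddd
dddAAA>d
dddAAddd
ddddAAdd
dddddddd
dddddddd
dddddddd
step 12: dddddddd
dddddddd
dddddddd
dddAAAAd
dddAAdvd
ddddAAdd
dddddddd
dddddddd
dddddddd
step 13: dddddddd
dddddddd
dddddddd
dddAAAAd
dddAA<Ad
ddddAAdd
dddddddd
dddddddd
dddddddd
step 14: dddddddd
dddddddd
dddddddd
dddAA^Ad
dddAAAAd
ddddAAdd
dddddddd
dddddddd
dddddddd
step 15: dddddddd
dddddddd
dddddddd
dddA<dAd
dddAAAAd
ddddAAdd
dddddddd
dddddddd
dddddddd
step 16: dddddddd
dddddddd
dddddddd
dddAddAd
dddAvAAd
ddddAAdd
dddddddd
dddddddd
dddddddd

4,4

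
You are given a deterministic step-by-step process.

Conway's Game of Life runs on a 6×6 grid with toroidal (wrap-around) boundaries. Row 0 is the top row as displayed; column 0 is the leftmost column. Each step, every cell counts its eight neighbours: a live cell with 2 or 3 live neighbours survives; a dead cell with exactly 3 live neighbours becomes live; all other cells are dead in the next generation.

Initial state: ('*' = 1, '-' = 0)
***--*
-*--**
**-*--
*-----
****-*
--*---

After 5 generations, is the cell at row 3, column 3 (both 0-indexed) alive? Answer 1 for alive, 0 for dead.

0

step 0: ***--*
-*--**
**-*--
*-----
****-*
--*---
step 1: --****
---**-
-**-*-
---**-
*-**-*
----*-
step 2: --*--*
-*----
--*--*
*-----
--*--*
**----
step 3: --*---
***---
**----
**---*
-----*
***--*
step 4: ---*-*
*-*---
------
-*---*
--*-*-
***--*
step 5: ---***
------
**----
------
--***-
***--*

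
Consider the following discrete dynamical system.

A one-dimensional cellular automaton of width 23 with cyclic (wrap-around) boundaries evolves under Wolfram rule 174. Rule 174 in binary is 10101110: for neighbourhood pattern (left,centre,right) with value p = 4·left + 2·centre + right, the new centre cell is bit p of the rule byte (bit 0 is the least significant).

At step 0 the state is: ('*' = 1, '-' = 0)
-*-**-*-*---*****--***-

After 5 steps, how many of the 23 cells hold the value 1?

0) -*-**-*-*---*****--***-
1) ****-****--*****--***--
2) ***-****--*****--***--*
3) **-****--*****--***--**
4) *-****--*****--***--***
5) -****--*****--***--****

16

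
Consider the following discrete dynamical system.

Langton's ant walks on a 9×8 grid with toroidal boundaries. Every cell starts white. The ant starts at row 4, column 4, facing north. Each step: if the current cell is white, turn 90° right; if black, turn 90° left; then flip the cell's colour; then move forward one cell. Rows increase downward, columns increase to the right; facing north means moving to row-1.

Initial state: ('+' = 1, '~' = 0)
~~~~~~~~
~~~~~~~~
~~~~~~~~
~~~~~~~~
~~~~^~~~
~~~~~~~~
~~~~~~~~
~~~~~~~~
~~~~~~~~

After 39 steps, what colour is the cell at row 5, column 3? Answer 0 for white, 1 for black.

0

[0] ~~~~~~~~
~~~~~~~~
~~~~~~~~
~~~~~~~~
~~~~^~~~
~~~~~~~~
~~~~~~~~
~~~~~~~~
~~~~~~~~
[1] ~~~~~~~~
~~~~~~~~
~~~~~~~~
~~~~~~~~
~~~~+>~~
~~~~~~~~
~~~~~~~~
~~~~~~~~
~~~~~~~~
[2] ~~~~~~~~
~~~~~~~~
~~~~~~~~
~~~~~~~~
~~~~++~~
~~~~~v~~
~~~~~~~~
~~~~~~~~
~~~~~~~~
[3] ~~~~~~~~
~~~~~~~~
~~~~~~~~
~~~~~~~~
~~~~++~~
~~~~<+~~
~~~~~~~~
~~~~~~~~
~~~~~~~~
[4] ~~~~~~~~
~~~~~~~~
~~~~~~~~
~~~~~~~~
~~~~^+~~
~~~~++~~
~~~~~~~~
~~~~~~~~
~~~~~~~~
[5] ~~~~~~~~
~~~~~~~~
~~~~~~~~
~~~~~~~~
~~~<~+~~
~~~~++~~
~~~~~~~~
~~~~~~~~
~~~~~~~~
[6] ~~~~~~~~
~~~~~~~~
~~~~~~~~
~~~^~~~~
~~~+~+~~
~~~~++~~
~~~~~~~~
~~~~~~~~
~~~~~~~~
[7] ~~~~~~~~
~~~~~~~~
~~~~~~~~
~~~+>~~~
~~~+~+~~
~~~~++~~
~~~~~~~~
~~~~~~~~
~~~~~~~~
[8] ~~~~~~~~
~~~~~~~~
~~~~~~~~
~~~++~~~
~~~+v+~~
~~~~++~~
~~~~~~~~
~~~~~~~~
~~~~~~~~
[9] ~~~~~~~~
~~~~~~~~
~~~~~~~~
~~~++~~~
~~~<++~~
~~~~++~~
~~~~~~~~
~~~~~~~~
~~~~~~~~
[10] ~~~~~~~~
~~~~~~~~
~~~~~~~~
~~~++~~~
~~~~++~~
~~~v++~~
~~~~~~~~
~~~~~~~~
~~~~~~~~
[11] ~~~~~~~~
~~~~~~~~
~~~~~~~~
~~~++~~~
~~~~++~~
~~<+++~~
~~~~~~~~
~~~~~~~~
~~~~~~~~
[12] ~~~~~~~~
~~~~~~~~
~~~~~~~~
~~~++~~~
~~^~++~~
~~++++~~
~~~~~~~~
~~~~~~~~
~~~~~~~~
[13] ~~~~~~~~
~~~~~~~~
~~~~~~~~
~~~++~~~
~~+>++~~
~~++++~~
~~~~~~~~
~~~~~~~~
~~~~~~~~
[14] ~~~~~~~~
~~~~~~~~
~~~~~~~~
~~~++~~~
~~++++~~
~~+v++~~
~~~~~~~~
~~~~~~~~
~~~~~~~~
[15] ~~~~~~~~
~~~~~~~~
~~~~~~~~
~~~++~~~
~~++++~~
~~+~>+~~
~~~~~~~~
~~~~~~~~
~~~~~~~~
[16] ~~~~~~~~
~~~~~~~~
~~~~~~~~
~~~++~~~
~~++^+~~
~~+~~+~~
~~~~~~~~
~~~~~~~~
~~~~~~~~
[17] ~~~~~~~~
~~~~~~~~
~~~~~~~~
~~~++~~~
~~+<~+~~
~~+~~+~~
~~~~~~~~
~~~~~~~~
~~~~~~~~
[18] ~~~~~~~~
~~~~~~~~
~~~~~~~~
~~~++~~~
~~+~~+~~
~~+v~+~~
~~~~~~~~
~~~~~~~~
~~~~~~~~
[19] ~~~~~~~~
~~~~~~~~
~~~~~~~~
~~~++~~~
~~+~~+~~
~~<+~+~~
~~~~~~~~
~~~~~~~~
~~~~~~~~
[20] ~~~~~~~~
~~~~~~~~
~~~~~~~~
~~~++~~~
~~+~~+~~
~~~+~+~~
~~v~~~~~
~~~~~~~~
~~~~~~~~
[21] ~~~~~~~~
~~~~~~~~
~~~~~~~~
~~~++~~~
~~+~~+~~
~~~+~+~~
~<+~~~~~
~~~~~~~~
~~~~~~~~
[22] ~~~~~~~~
~~~~~~~~
~~~~~~~~
~~~++~~~
~~+~~+~~
~^~+~+~~
~++~~~~~
~~~~~~~~
~~~~~~~~
[23] ~~~~~~~~
~~~~~~~~
~~~~~~~~
~~~++~~~
~~+~~+~~
~+>+~+~~
~++~~~~~
~~~~~~~~
~~~~~~~~
[24] ~~~~~~~~
~~~~~~~~
~~~~~~~~
~~~++~~~
~~+~~+~~
~+++~+~~
~+v~~~~~
~~~~~~~~
~~~~~~~~
[25] ~~~~~~~~
~~~~~~~~
~~~~~~~~
~~~++~~~
~~+~~+~~
~+++~+~~
~+~>~~~~
~~~~~~~~
~~~~~~~~
[26] ~~~~~~~~
~~~~~~~~
~~~~~~~~
~~~++~~~
~~+~~+~~
~+++~+~~
~+~+~~~~
~~~v~~~~
~~~~~~~~
[27] ~~~~~~~~
~~~~~~~~
~~~~~~~~
~~~++~~~
~~+~~+~~
~+++~+~~
~+~+~~~~
~~<+~~~~
~~~~~~~~
[28] ~~~~~~~~
~~~~~~~~
~~~~~~~~
~~~++~~~
~~+~~+~~
~+++~+~~
~+^+~~~~
~~++~~~~
~~~~~~~~
[29] ~~~~~~~~
~~~~~~~~
~~~~~~~~
~~~++~~~
~~+~~+~~
~+++~+~~
~++>~~~~
~~++~~~~
~~~~~~~~
[30] ~~~~~~~~
~~~~~~~~
~~~~~~~~
~~~++~~~
~~+~~+~~
~++^~+~~
~++~~~~~
~~++~~~~
~~~~~~~~
[31] ~~~~~~~~
~~~~~~~~
~~~~~~~~
~~~++~~~
~~+~~+~~
~+<~~+~~
~++~~~~~
~~++~~~~
~~~~~~~~
[32] ~~~~~~~~
~~~~~~~~
~~~~~~~~
~~~++~~~
~~+~~+~~
~+~~~+~~
~+v~~~~~
~~++~~~~
~~~~~~~~
[33] ~~~~~~~~
~~~~~~~~
~~~~~~~~
~~~++~~~
~~+~~+~~
~+~~~+~~
~+~>~~~~
~~++~~~~
~~~~~~~~
[34] ~~~~~~~~
~~~~~~~~
~~~~~~~~
~~~++~~~
~~+~~+~~
~+~~~+~~
~+~+~~~~
~~+v~~~~
~~~~~~~~
[35] ~~~~~~~~
~~~~~~~~
~~~~~~~~
~~~++~~~
~~+~~+~~
~+~~~+~~
~+~+~~~~
~~+~>~~~
~~~~~~~~
[36] ~~~~~~~~
~~~~~~~~
~~~~~~~~
~~~++~~~
~~+~~+~~
~+~~~+~~
~+~+~~~~
~~+~+~~~
~~~~v~~~
[37] ~~~~~~~~
~~~~~~~~
~~~~~~~~
~~~++~~~
~~+~~+~~
~+~~~+~~
~+~+~~~~
~~+~+~~~
~~~<+~~~
[38] ~~~~~~~~
~~~~~~~~
~~~~~~~~
~~~++~~~
~~+~~+~~
~+~~~+~~
~+~+~~~~
~~+^+~~~
~~~++~~~
[39] ~~~~~~~~
~~~~~~~~
~~~~~~~~
~~~++~~~
~~+~~+~~
~+~~~+~~
~+~+~~~~
~~++>~~~
~~~++~~~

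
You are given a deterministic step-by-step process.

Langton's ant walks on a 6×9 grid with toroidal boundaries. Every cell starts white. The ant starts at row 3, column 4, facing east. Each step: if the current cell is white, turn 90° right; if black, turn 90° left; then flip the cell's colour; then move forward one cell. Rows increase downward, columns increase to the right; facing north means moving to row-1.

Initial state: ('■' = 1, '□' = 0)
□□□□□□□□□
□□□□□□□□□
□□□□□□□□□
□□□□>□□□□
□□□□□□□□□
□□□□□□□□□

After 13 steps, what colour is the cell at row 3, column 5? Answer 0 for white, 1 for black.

0) □□□□□□□□□
□□□□□□□□□
□□□□□□□□□
□□□□>□□□□
□□□□□□□□□
□□□□□□□□□
1) □□□□□□□□□
□□□□□□□□□
□□□□□□□□□
□□□□■□□□□
□□□□v□□□□
□□□□□□□□□
2) □□□□□□□□□
□□□□□□□□□
□□□□□□□□□
□□□□■□□□□
□□□<■□□□□
□□□□□□□□□
3) □□□□□□□□□
□□□□□□□□□
□□□□□□□□□
□□□^■□□□□
□□□■■□□□□
□□□□□□□□□
4) □□□□□□□□□
□□□□□□□□□
□□□□□□□□□
□□□■>□□□□
□□□■■□□□□
□□□□□□□□□
5) □□□□□□□□□
□□□□□□□□□
□□□□^□□□□
□□□■□□□□□
□□□■■□□□□
□□□□□□□□□
6) □□□□□□□□□
□□□□□□□□□
□□□□■>□□□
□□□■□□□□□
□□□■■□□□□
□□□□□□□□□
7) □□□□□□□□□
□□□□□□□□□
□□□□■■□□□
□□□■□v□□□
□□□■■□□□□
□□□□□□□□□
8) □□□□□□□□□
□□□□□□□□□
□□□□■■□□□
□□□■<■□□□
□□□■■□□□□
□□□□□□□□□
9) □□□□□□□□□
□□□□□□□□□
□□□□^■□□□
□□□■■■□□□
□□□■■□□□□
□□□□□□□□□
10) □□□□□□□□□
□□□□□□□□□
□□□<□■□□□
□□□■■■□□□
□□□■■□□□□
□□□□□□□□□
11) □□□□□□□□□
□□□^□□□□□
□□□■□■□□□
□□□■■■□□□
□□□■■□□□□
□□□□□□□□□
12) □□□□□□□□□
□□□■>□□□□
□□□■□■□□□
□□□■■■□□□
□□□■■□□□□
□□□□□□□□□
13) □□□□□□□□□
□□□■■□□□□
□□□■v■□□□
□□□■■■□□□
□□□■■□□□□
□□□□□□□□□

1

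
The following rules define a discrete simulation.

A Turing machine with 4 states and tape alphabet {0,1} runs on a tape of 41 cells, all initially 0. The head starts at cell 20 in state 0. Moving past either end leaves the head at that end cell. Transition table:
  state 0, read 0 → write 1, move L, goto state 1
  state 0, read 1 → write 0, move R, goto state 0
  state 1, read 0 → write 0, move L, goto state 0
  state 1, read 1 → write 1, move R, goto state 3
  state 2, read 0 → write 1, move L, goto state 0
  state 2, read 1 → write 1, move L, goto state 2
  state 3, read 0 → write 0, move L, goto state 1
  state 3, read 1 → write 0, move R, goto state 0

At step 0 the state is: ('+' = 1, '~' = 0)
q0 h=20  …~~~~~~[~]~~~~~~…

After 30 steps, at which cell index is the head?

0) q0 h=20  …~~~~~~[~]~~~~~~…
1) q1 h=19  …~~~~~~[~]+~~~~~…
2) q0 h=18  …~~~~~~[~]~+~~~~…
3) q1 h=17  …~~~~~~[~]+~+~~~…
4) q0 h=16  …~~~~~~[~]~+~+~~…
5) q1 h=15  …~~~~~~[~]+~+~+~…
6) q0 h=14  …~~~~~~[~]~+~+~+…
7) q1 h=13  …~~~~~~[~]+~+~+~…
8) q0 h=12  …~~~~~~[~]~+~+~+…
9) q1 h=11  …~~~~~~[~]+~+~+~…
10) q0 h=10  …~~~~~~[~]~+~+~+…
11) q1 h= 9  …~~~~~~[~]+~+~+~…
12) q0 h= 8  …~~~~~~[~]~+~+~+…
13) q1 h= 7  …~~~~~~[~]+~+~+~…
14) q0 h= 6  |~~~~~~[~]~+~+~+…
15) q1 h= 5  |~~~~~[~]+~+~+~…
16) q0 h= 4  |~~~~[~]~+~+~+…
17) q1 h= 3  |~~~[~]+~+~+~…
18) q0 h= 2  |~~[~]~+~+~+…
19) q1 h= 1  |~[~]+~+~+~…
20) q0 h= 0  |[~]~+~+~+…
21) q1 h= 0  |[+]~+~+~+…
22) q3 h= 1  |+[~]+~+~+~…
23) q1 h= 0  |[+]~+~+~+…
24) q3 h= 1  |+[~]+~+~+~…
25) q1 h= 0  |[+]~+~+~+…
26) q3 h= 1  |+[~]+~+~+~…
27) q1 h= 0  |[+]~+~+~+…
28) q3 h= 1  |+[~]+~+~+~…
29) q1 h= 0  |[+]~+~+~+…
30) q3 h= 1  |+[~]+~+~+~…

1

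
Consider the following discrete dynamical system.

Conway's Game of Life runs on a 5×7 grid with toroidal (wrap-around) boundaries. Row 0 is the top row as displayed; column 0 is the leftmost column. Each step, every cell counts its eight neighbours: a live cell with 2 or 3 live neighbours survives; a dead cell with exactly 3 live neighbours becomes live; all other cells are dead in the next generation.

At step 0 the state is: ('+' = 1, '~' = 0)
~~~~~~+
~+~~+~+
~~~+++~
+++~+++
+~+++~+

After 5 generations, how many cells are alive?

k=0  ~~~~~~+
~+~~+~+
~~~+++~
+++~+++
+~+++~+
k=1  ~++~+~+
+~~++~+
~~~~~~~
~~~~~~~
~~+~+~~
k=2  ~++~+~+
+++++~+
~~~~~~~
~~~~~~~
~++~~+~
k=3  ~~~~+~+
~~~~+~+
++++~~~
~~~~~~~
++++~+~
k=4  ~++~+~+
~++~+~+
++++~~~
~~~~+~+
+++++++
k=5  ~~~~~~~
~~~~+~+
~~~~+~+
~~~~~~~
~~~~~~~

4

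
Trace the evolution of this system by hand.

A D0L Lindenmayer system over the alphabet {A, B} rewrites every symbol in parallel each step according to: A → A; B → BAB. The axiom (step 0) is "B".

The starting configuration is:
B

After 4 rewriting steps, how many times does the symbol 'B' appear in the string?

[0] B
[1] BAB
[2] BABABAB
[3] BABABABABABABAB
[4] BABABABABABABABABABABABABABABAB

16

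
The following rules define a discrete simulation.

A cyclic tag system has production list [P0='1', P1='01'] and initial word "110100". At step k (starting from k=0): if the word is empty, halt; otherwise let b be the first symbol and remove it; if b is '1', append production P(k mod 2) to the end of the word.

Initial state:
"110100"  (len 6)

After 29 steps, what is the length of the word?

4

k=0  "110100"  (len 6)
k=1  "101001"  (len 6)
k=2  "0100101"  (len 7)
k=3  "100101"  (len 6)
k=4  "0010101"  (len 7)
k=5  "010101"  (len 6)
k=6  "10101"  (len 5)
k=7  "01011"  (len 5)
k=8  "1011"  (len 4)
k=9  "0111"  (len 4)
k=10  "111"  (len 3)
k=11  "111"  (len 3)
k=12  "1101"  (len 4)
k=13  "1011"  (len 4)
k=14  "01101"  (len 5)
k=15  "1101"  (len 4)
k=16  "10101"  (len 5)
k=17  "01011"  (len 5)
k=18  "1011"  (len 4)
k=19  "0111"  (len 4)
k=20  "111"  (len 3)
k=21  "111"  (len 3)
k=22  "1101"  (len 4)
k=23  "1011"  (len 4)
k=24  "01101"  (len 5)
k=25  "1101"  (len 4)
k=26  "10101"  (len 5)
k=27  "01011"  (len 5)
k=28  "1011"  (len 4)
k=29  "0111"  (len 4)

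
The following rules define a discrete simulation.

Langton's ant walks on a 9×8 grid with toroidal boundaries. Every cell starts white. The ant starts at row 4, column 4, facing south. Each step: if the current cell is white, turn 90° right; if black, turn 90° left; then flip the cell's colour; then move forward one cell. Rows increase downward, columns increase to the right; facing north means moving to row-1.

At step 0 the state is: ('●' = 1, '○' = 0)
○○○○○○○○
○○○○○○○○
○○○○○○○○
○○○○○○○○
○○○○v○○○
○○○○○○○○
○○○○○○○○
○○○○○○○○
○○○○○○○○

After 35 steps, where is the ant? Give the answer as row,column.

[0] ○○○○○○○○
○○○○○○○○
○○○○○○○○
○○○○○○○○
○○○○v○○○
○○○○○○○○
○○○○○○○○
○○○○○○○○
○○○○○○○○
[1] ○○○○○○○○
○○○○○○○○
○○○○○○○○
○○○○○○○○
○○○<●○○○
○○○○○○○○
○○○○○○○○
○○○○○○○○
○○○○○○○○
[2] ○○○○○○○○
○○○○○○○○
○○○○○○○○
○○○^○○○○
○○○●●○○○
○○○○○○○○
○○○○○○○○
○○○○○○○○
○○○○○○○○
[3] ○○○○○○○○
○○○○○○○○
○○○○○○○○
○○○●>○○○
○○○●●○○○
○○○○○○○○
○○○○○○○○
○○○○○○○○
○○○○○○○○
[4] ○○○○○○○○
○○○○○○○○
○○○○○○○○
○○○●●○○○
○○○●v○○○
○○○○○○○○
○○○○○○○○
○○○○○○○○
○○○○○○○○
[5] ○○○○○○○○
○○○○○○○○
○○○○○○○○
○○○●●○○○
○○○●○>○○
○○○○○○○○
○○○○○○○○
○○○○○○○○
○○○○○○○○
[6] ○○○○○○○○
○○○○○○○○
○○○○○○○○
○○○●●○○○
○○○●○●○○
○○○○○v○○
○○○○○○○○
○○○○○○○○
○○○○○○○○
[7] ○○○○○○○○
○○○○○○○○
○○○○○○○○
○○○●●○○○
○○○●○●○○
○○○○<●○○
○○○○○○○○
○○○○○○○○
○○○○○○○○
[8] ○○○○○○○○
○○○○○○○○
○○○○○○○○
○○○●●○○○
○○○●^●○○
○○○○●●○○
○○○○○○○○
○○○○○○○○
○○○○○○○○
[9] ○○○○○○○○
○○○○○○○○
○○○○○○○○
○○○●●○○○
○○○●●>○○
○○○○●●○○
○○○○○○○○
○○○○○○○○
○○○○○○○○
[10] ○○○○○○○○
○○○○○○○○
○○○○○○○○
○○○●●^○○
○○○●●○○○
○○○○●●○○
○○○○○○○○
○○○○○○○○
○○○○○○○○
[11] ○○○○○○○○
○○○○○○○○
○○○○○○○○
○○○●●●>○
○○○●●○○○
○○○○●●○○
○○○○○○○○
○○○○○○○○
○○○○○○○○
[12] ○○○○○○○○
○○○○○○○○
○○○○○○○○
○○○●●●●○
○○○●●○v○
○○○○●●○○
○○○○○○○○
○○○○○○○○
○○○○○○○○
[13] ○○○○○○○○
○○○○○○○○
○○○○○○○○
○○○●●●●○
○○○●●<●○
○○○○●●○○
○○○○○○○○
○○○○○○○○
○○○○○○○○
[14] ○○○○○○○○
○○○○○○○○
○○○○○○○○
○○○●●^●○
○○○●●●●○
○○○○●●○○
○○○○○○○○
○○○○○○○○
○○○○○○○○
[15] ○○○○○○○○
○○○○○○○○
○○○○○○○○
○○○●<○●○
○○○●●●●○
○○○○●●○○
○○○○○○○○
○○○○○○○○
○○○○○○○○
[16] ○○○○○○○○
○○○○○○○○
○○○○○○○○
○○○●○○●○
○○○●v●●○
○○○○●●○○
○○○○○○○○
○○○○○○○○
○○○○○○○○
[17] ○○○○○○○○
○○○○○○○○
○○○○○○○○
○○○●○○●○
○○○●○>●○
○○○○●●○○
○○○○○○○○
○○○○○○○○
○○○○○○○○
[18] ○○○○○○○○
○○○○○○○○
○○○○○○○○
○○○●○^●○
○○○●○○●○
○○○○●●○○
○○○○○○○○
○○○○○○○○
○○○○○○○○
[19] ○○○○○○○○
○○○○○○○○
○○○○○○○○
○○○●○●>○
○○○●○○●○
○○○○●●○○
○○○○○○○○
○○○○○○○○
○○○○○○○○
[20] ○○○○○○○○
○○○○○○○○
○○○○○○^○
○○○●○●○○
○○○●○○●○
○○○○●●○○
○○○○○○○○
○○○○○○○○
○○○○○○○○
[21] ○○○○○○○○
○○○○○○○○
○○○○○○●>
○○○●○●○○
○○○●○○●○
○○○○●●○○
○○○○○○○○
○○○○○○○○
○○○○○○○○
[22] ○○○○○○○○
○○○○○○○○
○○○○○○●●
○○○●○●○v
○○○●○○●○
○○○○●●○○
○○○○○○○○
○○○○○○○○
○○○○○○○○
[23] ○○○○○○○○
○○○○○○○○
○○○○○○●●
○○○●○●<●
○○○●○○●○
○○○○●●○○
○○○○○○○○
○○○○○○○○
○○○○○○○○
[24] ○○○○○○○○
○○○○○○○○
○○○○○○^●
○○○●○●●●
○○○●○○●○
○○○○●●○○
○○○○○○○○
○○○○○○○○
○○○○○○○○
[25] ○○○○○○○○
○○○○○○○○
○○○○○<○●
○○○●○●●●
○○○●○○●○
○○○○●●○○
○○○○○○○○
○○○○○○○○
○○○○○○○○
[26] ○○○○○○○○
○○○○○^○○
○○○○○●○●
○○○●○●●●
○○○●○○●○
○○○○●●○○
○○○○○○○○
○○○○○○○○
○○○○○○○○
[27] ○○○○○○○○
○○○○○●>○
○○○○○●○●
○○○●○●●●
○○○●○○●○
○○○○●●○○
○○○○○○○○
○○○○○○○○
○○○○○○○○
[28] ○○○○○○○○
○○○○○●●○
○○○○○●v●
○○○●○●●●
○○○●○○●○
○○○○●●○○
○○○○○○○○
○○○○○○○○
○○○○○○○○
[29] ○○○○○○○○
○○○○○●●○
○○○○○<●●
○○○●○●●●
○○○●○○●○
○○○○●●○○
○○○○○○○○
○○○○○○○○
○○○○○○○○
[30] ○○○○○○○○
○○○○○●●○
○○○○○○●●
○○○●○v●●
○○○●○○●○
○○○○●●○○
○○○○○○○○
○○○○○○○○
○○○○○○○○
[31] ○○○○○○○○
○○○○○●●○
○○○○○○●●
○○○●○○>●
○○○●○○●○
○○○○●●○○
○○○○○○○○
○○○○○○○○
○○○○○○○○
[32] ○○○○○○○○
○○○○○●●○
○○○○○○^●
○○○●○○○●
○○○●○○●○
○○○○●●○○
○○○○○○○○
○○○○○○○○
○○○○○○○○
[33] ○○○○○○○○
○○○○○●●○
○○○○○<○●
○○○●○○○●
○○○●○○●○
○○○○●●○○
○○○○○○○○
○○○○○○○○
○○○○○○○○
[34] ○○○○○○○○
○○○○○^●○
○○○○○●○●
○○○●○○○●
○○○●○○●○
○○○○●●○○
○○○○○○○○
○○○○○○○○
○○○○○○○○
[35] ○○○○○○○○
○○○○<○●○
○○○○○●○●
○○○●○○○●
○○○●○○●○
○○○○●●○○
○○○○○○○○
○○○○○○○○
○○○○○○○○

1,4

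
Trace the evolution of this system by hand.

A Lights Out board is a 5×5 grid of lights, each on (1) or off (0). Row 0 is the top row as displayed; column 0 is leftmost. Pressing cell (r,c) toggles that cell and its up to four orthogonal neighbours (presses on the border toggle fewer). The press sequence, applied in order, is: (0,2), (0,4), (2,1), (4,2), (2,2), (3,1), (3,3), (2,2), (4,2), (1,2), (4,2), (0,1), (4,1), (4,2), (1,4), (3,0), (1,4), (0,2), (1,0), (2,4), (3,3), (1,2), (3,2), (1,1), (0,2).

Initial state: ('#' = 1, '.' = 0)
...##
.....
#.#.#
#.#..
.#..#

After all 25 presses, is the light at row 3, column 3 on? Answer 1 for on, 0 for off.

1

[0] ...##
.....
#.#.#
#.#..
.#..#
[1] .##.#
..#..
#.#.#
#.#..
.#..#
[2] .###.
..#.#
#.#.#
#.#..
.#..#
[3] .###.
.##.#
.#..#
###..
.#..#
[4] .###.
.##.#
.#..#
##...
..###
[5] .###.
.#..#
..###
###..
..###
[6] .###.
.#..#
.####
.....
.####
[7] .###.
.#..#
.##.#
..###
.##.#
[8] .###.
.##.#
...##
...##
.##.#
[9] .###.
.##.#
...##
..###
...##
[10] .#.#.
...##
..###
..###
...##
[11] .#.#.
...##
..###
...##
.##.#
[12] #.##.
.#.##
..###
...##
.##.#
[13] #.##.
.#.##
..###
.#.##
#...#
[14] #.##.
.#.##
..###
.####
#####
[15] #.###
.#...
..##.
.####
#####
[16] #.###
.#...
#.##.
#.###
.####
[17] #.##.
.#.##
#.###
#.###
.####
[18] ##...
.####
#.###
#.###
.####
[19] .#...
#.###
..###
#.###
.####
[20] .#...
#.##.
..#..
#.##.
.####
[21] .#...
#.##.
..##.
#...#
.##.#
[22] .##..
##...
...#.
#...#
.##.#
[23] .##..
##...
..##.
#####
.#..#
[24] ..#..
..#..
.###.
#####
.#..#
[25] .#.#.
.....
.###.
#####
.#..#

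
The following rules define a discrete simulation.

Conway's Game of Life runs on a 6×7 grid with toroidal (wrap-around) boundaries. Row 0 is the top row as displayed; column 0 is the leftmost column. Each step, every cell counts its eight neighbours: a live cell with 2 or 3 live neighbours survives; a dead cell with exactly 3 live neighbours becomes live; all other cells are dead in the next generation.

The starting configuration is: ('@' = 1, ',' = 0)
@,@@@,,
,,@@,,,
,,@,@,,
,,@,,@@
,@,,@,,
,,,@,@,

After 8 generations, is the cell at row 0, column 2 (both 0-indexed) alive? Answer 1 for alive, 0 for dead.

t=0: @,@@@,,
,,@@,,,
,,@,@,,
,,@,,@@
,@,,@,,
,,,@,@,
t=1: ,@,,,,,
,,,,,,,
,@@,@@,
,@@,@@,
,,@@@,@
,@,,,@,
t=2: ,,,,,,,
,@@,,,,
,@@,@@,
@,,,,,@
@,,,,,@
@@,@@@,
t=3: @,,@@,,
,@@@,,,
,,@@,@@
,,,,,,,
,,,,@,,
@@,,@@,
t=4: @,,,,@@
@@,,,@@
,@,@@,,
,,,@@@,
,,,,@@,
@@,,,@@
t=5: ,,,,@,,
,@@,,,,
,@,@,,,
,,@,,,,
@,,@,,,
,@,,,,,
t=6: ,@@,,,,
,@@@,,,
,@,@,,,
,@@@,,,
,@@,,,,
,,,,,,,
t=7: ,@,@,,,
@,,@,,,
@,,,@,,
@,,@,,,
,@,@,,,
,,,,,,,
t=8: ,,@,,,,
@@@@@,,
@@,@@,@
@@@@@,,
,,@,,,,
,,,,,,,

1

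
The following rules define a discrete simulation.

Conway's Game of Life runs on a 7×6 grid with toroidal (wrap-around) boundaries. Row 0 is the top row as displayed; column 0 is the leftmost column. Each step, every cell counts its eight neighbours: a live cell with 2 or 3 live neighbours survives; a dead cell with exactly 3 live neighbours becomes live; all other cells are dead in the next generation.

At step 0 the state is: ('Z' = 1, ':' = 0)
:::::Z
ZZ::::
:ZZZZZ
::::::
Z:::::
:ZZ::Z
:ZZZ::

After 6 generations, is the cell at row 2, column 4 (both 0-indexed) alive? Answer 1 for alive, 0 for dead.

[0] :::::Z
ZZ::::
:ZZZZZ
::::::
Z:::::
:ZZ::Z
:ZZZ::
[1] ::::::
:Z:Z::
:ZZZZZ
ZZZZZZ
ZZ::::
:::Z::
:Z:ZZ:
[2] :::ZZ:
ZZ:Z::
::::::
::::::
::::::
ZZ:ZZ:
::ZZZ:
[3] :Z:::Z
::ZZZ:
::::::
::::::
::::::
:Z::ZZ
:Z::::
[4] ZZ:ZZ:
::ZZZ:
:::Z::
::::::
::::::
Z:::::
:ZZ:ZZ
[5] Z:::::
:Z:::Z
::ZZZ:
::::::
::::::
ZZ:::Z
::Z:Z:
[6] ZZ:::Z
ZZZZZZ
::ZZZ:
:::Z::
Z:::::
ZZ:::Z
::::::

1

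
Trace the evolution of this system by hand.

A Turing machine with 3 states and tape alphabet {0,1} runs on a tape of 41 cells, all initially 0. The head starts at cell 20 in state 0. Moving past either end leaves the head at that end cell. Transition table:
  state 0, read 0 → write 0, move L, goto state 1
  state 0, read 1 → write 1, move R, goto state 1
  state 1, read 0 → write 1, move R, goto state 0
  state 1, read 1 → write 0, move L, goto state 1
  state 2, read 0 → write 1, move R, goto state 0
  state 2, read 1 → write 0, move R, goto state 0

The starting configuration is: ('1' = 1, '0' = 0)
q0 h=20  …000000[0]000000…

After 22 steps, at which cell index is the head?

12

[0] q0 h=20  …000000[0]000000…
[1] q1 h=19  …000000[0]000000…
[2] q0 h=20  …000001[0]000000…
[3] q1 h=19  …000000[1]000000…
[4] q1 h=18  …000000[0]000000…
[5] q0 h=19  …000001[0]000000…
[6] q1 h=18  …000000[1]000000…
[7] q1 h=17  …000000[0]000000…
[8] q0 h=18  …000001[0]000000…
[9] q1 h=17  …000000[1]000000…
[10] q1 h=16  …000000[0]000000…
[11] q0 h=17  …000001[0]000000…
[12] q1 h=16  …000000[1]000000…
[13] q1 h=15  …000000[0]000000…
[14] q0 h=16  …000001[0]000000…
[15] q1 h=15  …000000[1]000000…
[16] q1 h=14  …000000[0]000000…
[17] q0 h=15  …000001[0]000000…
[18] q1 h=14  …000000[1]000000…
[19] q1 h=13  …000000[0]000000…
[20] q0 h=14  …000001[0]000000…
[21] q1 h=13  …000000[1]000000…
[22] q1 h=12  …000000[0]000000…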